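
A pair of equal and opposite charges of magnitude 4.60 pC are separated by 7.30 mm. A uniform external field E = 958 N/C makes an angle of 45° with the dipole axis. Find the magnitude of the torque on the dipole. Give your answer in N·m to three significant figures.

Dipole moment p = qd = (4.60×10⁻¹² C)(0.00730 m) = 3.358×10⁻¹⁴ C·m.
Torque on an electric dipole: τ = pE sinθ.
τ = (3.358×10⁻¹⁴)(958)·sin45° = 2.275×10⁻¹¹ N·m.

τ ≈ 2.27×10⁻¹¹ N·m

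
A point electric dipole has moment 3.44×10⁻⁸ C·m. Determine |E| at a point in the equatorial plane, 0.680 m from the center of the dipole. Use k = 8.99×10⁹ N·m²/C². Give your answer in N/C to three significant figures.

E ≈ 984 N/C

On the perpendicular bisector E = kp/r³ (half the axial value at the same distance).
E = (8.99×10⁹)(3.44×10⁻⁸) / (0.680)³ = 983.5 N/C.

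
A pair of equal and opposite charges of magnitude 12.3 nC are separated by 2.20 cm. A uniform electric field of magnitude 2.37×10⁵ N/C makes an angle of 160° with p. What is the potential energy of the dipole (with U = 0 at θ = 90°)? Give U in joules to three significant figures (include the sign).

U ≈ 6.03×10⁻⁵ J

Dipole moment p = qd = (1.23×10⁻⁸ C)(0.0220 m) = 2.706×10⁻¹⁰ C·m.
U = −p·E = −pE cosθ.
U = −(2.706×10⁻¹⁰)(2.37×10⁵)·cos160° = 6.026×10⁻⁵ J.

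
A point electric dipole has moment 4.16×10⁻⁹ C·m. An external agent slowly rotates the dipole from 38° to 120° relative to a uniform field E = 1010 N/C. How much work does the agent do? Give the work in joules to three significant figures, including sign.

W ≈ 5.41×10⁻⁶ J

W_ext = ΔU = U(θ₂) − U(θ₁) = −pE cosθ₂ − (−pE cosθ₁) = pE(cosθ₁ − cosθ₂).
W = (4.16×10⁻⁹)(1010)·(cos38° − cos120°) = (4.202×10⁻⁶)·(+1.2880) = 5.412×10⁻⁶ J.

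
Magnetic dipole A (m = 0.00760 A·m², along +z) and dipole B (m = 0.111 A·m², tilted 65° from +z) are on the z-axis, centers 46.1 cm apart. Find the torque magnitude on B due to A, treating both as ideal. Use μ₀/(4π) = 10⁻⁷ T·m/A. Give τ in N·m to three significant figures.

τ ≈ 1.56×10⁻⁹ N·m

Dipole B is on the axis of dipole A, so B₁ there is axial: B₁ = (μ₀/4π)·2m₁/r³ along +z.
B₁ = 2(10⁻⁷)(0.00760)/(0.461)³ = 1.551×10⁻⁸ T.
τ = m₂ B₁ sinθ.
τ = (0.111)(1.551×10⁻⁸)·sin65° = 1.561×10⁻⁹ N·m.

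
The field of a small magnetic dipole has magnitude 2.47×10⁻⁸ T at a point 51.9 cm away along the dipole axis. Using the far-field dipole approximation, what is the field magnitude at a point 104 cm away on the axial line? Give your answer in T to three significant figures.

B ≈ 3.07×10⁻⁹ T

Dipole fields scale as 1/r³ in the far field; the geometry is the same at both points.
B₂ = B₁ · (r₁/r₂)³ = 2.47×10⁻⁸ · (51.9/104)³.
(r₁/r₂)³ = (0.499)³ = 0.1243.
B₂ ≈ 3.070×10⁻⁹ T.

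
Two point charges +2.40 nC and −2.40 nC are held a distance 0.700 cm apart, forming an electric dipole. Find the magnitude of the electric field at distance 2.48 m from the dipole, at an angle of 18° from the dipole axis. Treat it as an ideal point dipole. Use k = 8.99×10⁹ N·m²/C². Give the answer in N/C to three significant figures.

Dipole moment p = qd = (2.40×10⁻⁹ C)(0.00700 m) = 1.68×10⁻¹¹ C·m.
At angle θ the dipole field magnitude is E = (kp/r³)·√(1 + 3cos²θ).
kp/r³ = (8.99×10⁹)(1.68×10⁻¹¹) / (2.48)³ = 0.009902 N/C.
√(1 + 3cos²18°) = √(1 + 3·0.9045) = √3.7135 ≈ 1.9271.
E ≈ 0.009902 × 1.927 = 0.01908 N/C.

E ≈ 0.0191 N/C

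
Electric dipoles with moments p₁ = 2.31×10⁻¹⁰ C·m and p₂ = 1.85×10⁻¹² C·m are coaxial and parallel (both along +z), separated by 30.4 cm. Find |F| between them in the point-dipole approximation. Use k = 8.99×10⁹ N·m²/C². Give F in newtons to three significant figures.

F ≈ 2.70×10⁻⁹ N

On-axis field of dipole 1 at distance r: E = 2kp₁/r³. Force on dipole 2 is F = p₂·dE/dr (gradient along axis).
dE/dr = −6kp₁/r⁴, so |F| = 6kp₁p₂/r⁴ (attractive for aligned moments).
F = 6(8.99×10⁹)(2.31×10⁻¹⁰)(1.85×10⁻¹²)/(0.304)⁴ = 2.699×10⁻⁹ N.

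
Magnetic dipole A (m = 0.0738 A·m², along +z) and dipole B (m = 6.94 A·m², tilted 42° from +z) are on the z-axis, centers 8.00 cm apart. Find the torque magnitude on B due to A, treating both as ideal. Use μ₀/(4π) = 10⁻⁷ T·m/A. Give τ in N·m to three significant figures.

Dipole B is on the axis of dipole A, so B₁ there is axial: B₁ = (μ₀/4π)·2m₁/r³ along +z.
B₁ = 2(10⁻⁷)(0.0738)/(0.0800)³ = 2.883×10⁻⁵ T.
τ = m₂ B₁ sinθ.
τ = (6.94)(2.883×10⁻⁵)·sin42° = 1.339×10⁻⁴ N·m.

τ ≈ 1.34×10⁻⁴ N·m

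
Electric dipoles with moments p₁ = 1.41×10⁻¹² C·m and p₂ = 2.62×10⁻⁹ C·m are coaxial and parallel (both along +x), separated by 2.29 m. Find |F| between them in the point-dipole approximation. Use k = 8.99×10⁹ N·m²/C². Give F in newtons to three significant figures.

F ≈ 7.25×10⁻¹² N

On-axis field of dipole 1 at distance r: E = 2kp₁/r³. Force on dipole 2 is F = p₂·dE/dr (gradient along axis).
dE/dr = −6kp₁/r⁴, so |F| = 6kp₁p₂/r⁴ (attractive for aligned moments).
F = 6(8.99×10⁹)(1.41×10⁻¹²)(2.62×10⁻⁹)/(2.29)⁴ = 7.246×10⁻¹² N.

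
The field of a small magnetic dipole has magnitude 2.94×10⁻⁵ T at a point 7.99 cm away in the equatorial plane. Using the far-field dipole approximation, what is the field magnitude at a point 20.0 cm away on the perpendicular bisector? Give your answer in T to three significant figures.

Dipole fields scale as 1/r³ in the far field; the geometry is the same at both points.
B₂ = B₁ · (r₁/r₂)³ = 2.94×10⁻⁵ · (7.99/20.0)³.
(r₁/r₂)³ = (0.3995)³ = 0.06376.
B₂ ≈ 1.875×10⁻⁶ T.

B ≈ 1.87×10⁻⁶ T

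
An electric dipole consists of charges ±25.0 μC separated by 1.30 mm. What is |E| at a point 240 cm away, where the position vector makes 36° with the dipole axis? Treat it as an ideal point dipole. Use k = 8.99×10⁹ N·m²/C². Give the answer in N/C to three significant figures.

Dipole moment p = qd = (2.50×10⁻⁵ C)(0.00130 m) = 3.25×10⁻⁸ C·m.
At angle θ the dipole field magnitude is E = (kp/r³)·√(1 + 3cos²θ).
kp/r³ = (8.99×10⁹)(3.25×10⁻⁸) / (2.40)³ = 21.14 N/C.
√(1 + 3cos²36°) = √(1 + 3·0.6545) = √2.9635 ≈ 1.7215.
E ≈ 21.14 × 1.721 = 36.38 N/C.

E ≈ 36.4 N/C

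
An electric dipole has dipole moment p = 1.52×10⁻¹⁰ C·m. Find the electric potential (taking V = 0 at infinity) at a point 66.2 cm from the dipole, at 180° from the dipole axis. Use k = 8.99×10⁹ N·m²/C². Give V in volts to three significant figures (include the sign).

The dipole potential is V = kp cosθ / r².
V = (8.99×10⁹)(1.52×10⁻¹⁰)·cos180° / (0.662)² = -3.118 V.

V ≈ -3.12 V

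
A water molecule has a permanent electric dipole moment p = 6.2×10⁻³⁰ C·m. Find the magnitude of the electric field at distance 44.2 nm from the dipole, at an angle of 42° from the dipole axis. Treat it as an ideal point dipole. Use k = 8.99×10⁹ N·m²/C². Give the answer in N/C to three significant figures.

E ≈ 1050 N/C

At angle θ the dipole field magnitude is E = (kp/r³)·√(1 + 3cos²θ).
kp/r³ = (8.99×10⁹)(6.20×10⁻³⁰) / (4.42×10⁻⁸)³ = 645.5 N/C.
√(1 + 3cos²42°) = √(1 + 3·0.5523) = √2.6568 ≈ 1.6300.
E ≈ 645.5 × 1.630 = 1052 N/C.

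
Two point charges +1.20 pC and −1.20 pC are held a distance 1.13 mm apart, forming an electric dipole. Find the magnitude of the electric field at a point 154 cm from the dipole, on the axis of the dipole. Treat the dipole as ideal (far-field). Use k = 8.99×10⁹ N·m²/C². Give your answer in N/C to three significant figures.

E ≈ 6.68×10⁻⁶ N/C

Dipole moment p = qd = (1.20×10⁻¹² C)(0.00113 m) = 1.356×10⁻¹⁵ C·m.
On the dipole axis E = 2kp/r³.
E = 2·(8.99×10⁹)(1.356×10⁻¹⁵) / (1.54)³ = 6.676×10⁻⁶ N/C.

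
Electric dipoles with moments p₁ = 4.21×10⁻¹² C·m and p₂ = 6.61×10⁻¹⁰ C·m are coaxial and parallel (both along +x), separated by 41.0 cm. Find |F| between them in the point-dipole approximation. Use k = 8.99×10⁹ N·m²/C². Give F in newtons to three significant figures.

On-axis field of dipole 1 at distance r: E = 2kp₁/r³. Force on dipole 2 is F = p₂·dE/dr (gradient along axis).
dE/dr = −6kp₁/r⁴, so |F| = 6kp₁p₂/r⁴ (attractive for aligned moments).
F = 6(8.99×10⁹)(4.21×10⁻¹²)(6.61×10⁻¹⁰)/(0.410)⁴ = 5.312×10⁻⁹ N.

F ≈ 5.31×10⁻⁹ N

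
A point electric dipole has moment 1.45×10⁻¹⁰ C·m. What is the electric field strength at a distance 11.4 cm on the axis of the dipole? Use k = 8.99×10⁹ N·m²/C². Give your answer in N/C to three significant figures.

E ≈ 1760 N/C

On the dipole axis E = 2kp/r³.
E = 2·(8.99×10⁹)(1.45×10⁻¹⁰) / (0.114)³ = 1760 N/C.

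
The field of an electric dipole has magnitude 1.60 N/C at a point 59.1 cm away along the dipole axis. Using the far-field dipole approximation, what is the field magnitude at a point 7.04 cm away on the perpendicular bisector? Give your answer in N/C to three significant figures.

E ≈ 473 N/C

Dipole fields scale as 1/r³ in the far field.
The axial field is twice the equatorial field at the same r, so the geometry factor is 1/2.
E₂ = E₁ · (1/2) · (r₁/r₂)³ = 1.60 · 0.5 · (59.1/7.04)³.
(r₁/r₂)³ = (8.395)³ = 591.6.
E₂ ≈ 473.3 N/C.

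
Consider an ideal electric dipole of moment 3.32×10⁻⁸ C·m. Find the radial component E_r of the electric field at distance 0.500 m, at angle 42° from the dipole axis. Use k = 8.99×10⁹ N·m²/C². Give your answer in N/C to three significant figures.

E_r ≈ 3550 N/C

For a dipole, E_r = (2kp cosθ)/r³.
kp/r³ = (8.99×10⁹)(3.32×10⁻⁸)/(0.500)³ = 2388 N/C.
E_r = 2·2388·cos42° = 3549 N/C.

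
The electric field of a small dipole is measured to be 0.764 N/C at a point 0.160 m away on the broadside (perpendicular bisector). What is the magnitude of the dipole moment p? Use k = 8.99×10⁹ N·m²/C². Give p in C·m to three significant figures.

In the equatorial plane E = kp/r³, so p = Er³/(k).
p = (0.764)·(0.160)³ / (8.99×10⁹) = 3.481×10⁻¹³ C·m.

p ≈ 3.48×10⁻¹³ C·m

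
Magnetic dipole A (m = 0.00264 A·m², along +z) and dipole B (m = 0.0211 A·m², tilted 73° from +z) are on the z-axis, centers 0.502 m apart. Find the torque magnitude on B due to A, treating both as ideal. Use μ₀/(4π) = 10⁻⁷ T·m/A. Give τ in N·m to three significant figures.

Dipole B is on the axis of dipole A, so B₁ there is axial: B₁ = (μ₀/4π)·2m₁/r³ along +z.
B₁ = 2(10⁻⁷)(0.00264)/(0.502)³ = 4.174×10⁻⁹ T.
τ = m₂ B₁ sinθ.
τ = (0.0211)(4.174×10⁻⁹)·sin73° = 8.422×10⁻¹¹ N·m.

τ ≈ 8.42×10⁻¹¹ N·m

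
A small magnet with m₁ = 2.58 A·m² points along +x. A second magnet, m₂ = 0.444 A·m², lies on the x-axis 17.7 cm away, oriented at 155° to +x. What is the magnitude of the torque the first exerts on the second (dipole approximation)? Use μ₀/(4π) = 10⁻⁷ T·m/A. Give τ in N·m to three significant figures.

Dipole B is on the axis of dipole A, so B₁ there is axial: B₁ = (μ₀/4π)·2m₁/r³ along +x.
B₁ = 2(10⁻⁷)(2.58)/(0.177)³ = 9.305×10⁻⁵ T.
τ = m₂ B₁ sinθ.
τ = (0.444)(9.305×10⁻⁵)·sin155° = 1.746×10⁻⁵ N·m.

τ ≈ 1.75×10⁻⁵ N·m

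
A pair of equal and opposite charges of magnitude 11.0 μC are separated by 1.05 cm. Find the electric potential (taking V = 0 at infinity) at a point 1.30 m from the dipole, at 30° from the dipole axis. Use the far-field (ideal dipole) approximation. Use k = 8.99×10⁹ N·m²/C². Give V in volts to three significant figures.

V ≈ 532 V

Dipole moment p = qd = (1.10×10⁻⁵ C)(0.0105 m) = 1.155×10⁻⁷ C·m.
The dipole potential is V = kp cosθ / r².
V = (8.99×10⁹)(1.155×10⁻⁷)·cos30° / (1.30)² = 532.1 V.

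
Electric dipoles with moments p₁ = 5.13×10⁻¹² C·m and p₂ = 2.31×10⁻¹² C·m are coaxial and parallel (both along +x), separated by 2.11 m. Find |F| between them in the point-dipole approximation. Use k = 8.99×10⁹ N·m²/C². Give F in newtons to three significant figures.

F ≈ 3.22×10⁻¹⁴ N

On-axis field of dipole 1 at distance r: E = 2kp₁/r³. Force on dipole 2 is F = p₂·dE/dr (gradient along axis).
dE/dr = −6kp₁/r⁴, so |F| = 6kp₁p₂/r⁴ (attractive for aligned moments).
F = 6(8.99×10⁹)(5.13×10⁻¹²)(2.31×10⁻¹²)/(2.11)⁴ = 3.225×10⁻¹⁴ N.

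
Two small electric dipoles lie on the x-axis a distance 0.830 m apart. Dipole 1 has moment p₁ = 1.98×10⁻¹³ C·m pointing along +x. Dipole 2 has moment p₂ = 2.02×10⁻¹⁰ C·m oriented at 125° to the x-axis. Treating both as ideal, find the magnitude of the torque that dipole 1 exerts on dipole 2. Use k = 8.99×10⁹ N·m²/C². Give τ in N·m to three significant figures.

The second dipole sits on the axis of the first, so the field there is axial: E₁ = 2kp₁/r³ along +x.
E₁ = 2(8.99×10⁹)(1.98×10⁻¹³)/(0.830)³ = 0.006226 N/C.
Torque on the second dipole: τ = p₂ E₁ sinθ.
τ = (2.02×10⁻¹⁰)(0.006226)·sin125° = 1.030×10⁻¹² N·m.

τ ≈ 1.03×10⁻¹² N·m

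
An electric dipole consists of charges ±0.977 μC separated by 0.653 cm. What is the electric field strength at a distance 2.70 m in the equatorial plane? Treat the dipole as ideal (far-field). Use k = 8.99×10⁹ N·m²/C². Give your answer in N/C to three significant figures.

E ≈ 2.91 N/C

Dipole moment p = qd = (9.77×10⁻⁷ C)(0.00653 m) = 6.38×10⁻⁹ C·m.
In the equatorial plane E = kp/r³.
E = (8.99×10⁹)(6.38×10⁻⁹) / (2.70)³ = 2.914 N/C.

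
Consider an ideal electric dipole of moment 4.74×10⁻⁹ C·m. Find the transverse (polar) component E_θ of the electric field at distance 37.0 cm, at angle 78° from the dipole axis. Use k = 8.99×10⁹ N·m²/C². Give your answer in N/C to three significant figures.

For a dipole, E_θ = (kp sinθ)/r³.
kp/r³ = (8.99×10⁹)(4.74×10⁻⁹)/(0.370)³ = 841.3 N/C.
E_θ = 841.3·sin78° = 822.9 N/C.

E_θ ≈ 823 N/C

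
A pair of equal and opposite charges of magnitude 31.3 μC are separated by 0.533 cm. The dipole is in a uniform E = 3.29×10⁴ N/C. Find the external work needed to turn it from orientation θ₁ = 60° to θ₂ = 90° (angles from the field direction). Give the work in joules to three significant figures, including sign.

W ≈ 0.00274 J

Dipole moment p = qd = (3.13×10⁻⁵ C)(0.00533 m) = 1.668×10⁻⁷ C·m.
W_ext = ΔU = U(θ₂) − U(θ₁) = −pE cosθ₂ − (−pE cosθ₁) = pE(cosθ₁ − cosθ₂).
W = (1.668×10⁻⁷)(3.29×10⁴)·(cos60° − cos90°) = (0.005488)·(+0.5000) = 0.002744 J.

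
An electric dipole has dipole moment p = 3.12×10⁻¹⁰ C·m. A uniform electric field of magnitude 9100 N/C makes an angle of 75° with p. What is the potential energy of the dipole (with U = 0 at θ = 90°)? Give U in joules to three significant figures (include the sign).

U ≈ -7.35×10⁻⁷ J

U = −p·E = −pE cosθ.
U = −(3.12×10⁻¹⁰)(9100)·cos75° = -7.348×10⁻⁷ J.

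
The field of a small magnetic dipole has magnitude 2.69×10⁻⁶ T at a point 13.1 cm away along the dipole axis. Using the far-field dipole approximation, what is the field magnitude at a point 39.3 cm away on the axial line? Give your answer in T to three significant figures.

B ≈ 9.96×10⁻⁸ T

Dipole fields scale as 1/r³ in the far field; the geometry is the same at both points.
B₂ = B₁ · (r₁/r₂)³ = 2.69×10⁻⁶ · (13.1/39.3)³.
(r₁/r₂)³ = (0.3333)³ = 0.03704.
B₂ ≈ 9.963×10⁻⁸ T.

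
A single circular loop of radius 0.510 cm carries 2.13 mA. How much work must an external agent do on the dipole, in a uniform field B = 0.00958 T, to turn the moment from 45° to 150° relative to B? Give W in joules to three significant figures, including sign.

Magnetic moment m = IA = Iπa² = (0.00213)·π·(0.00510)² = 1.74×10⁻⁷ A·m².
W_ext = ΔU = −mB cosθ₂ + mB cosθ₁ = mB(cosθ₁ − cosθ₂).
W = (1.74×10⁻⁷)(0.00958)·(cos45° − cos150°) = (1.667×10⁻⁹)·(+1.5731) = 2.622×10⁻⁹ J.

W ≈ 2.62×10⁻⁹ J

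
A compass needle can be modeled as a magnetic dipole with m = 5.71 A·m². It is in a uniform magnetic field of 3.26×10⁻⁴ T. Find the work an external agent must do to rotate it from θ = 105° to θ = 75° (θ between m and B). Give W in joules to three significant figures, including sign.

W_ext = ΔU = −mB cosθ₂ + mB cosθ₁ = mB(cosθ₁ − cosθ₂).
W = (5.71)(3.26×10⁻⁴)·(cos105° − cos75°) = (0.001861)·(-0.5176) = -9.636×10⁻⁴ J.

W ≈ -9.64×10⁻⁴ J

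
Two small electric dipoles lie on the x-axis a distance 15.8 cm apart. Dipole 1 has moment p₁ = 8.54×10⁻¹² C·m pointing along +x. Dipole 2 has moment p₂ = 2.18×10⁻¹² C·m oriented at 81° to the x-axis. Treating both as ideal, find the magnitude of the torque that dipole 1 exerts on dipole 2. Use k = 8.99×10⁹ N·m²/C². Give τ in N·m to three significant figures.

The second dipole sits on the axis of the first, so the field there is axial: E₁ = 2kp₁/r³ along +x.
E₁ = 2(8.99×10⁹)(8.54×10⁻¹²)/(0.158)³ = 38.93 N/C.
Torque on the second dipole: τ = p₂ E₁ sinθ.
τ = (2.18×10⁻¹²)(38.93)·sin81° = 8.382×10⁻¹¹ N·m.

τ ≈ 8.38×10⁻¹¹ N·m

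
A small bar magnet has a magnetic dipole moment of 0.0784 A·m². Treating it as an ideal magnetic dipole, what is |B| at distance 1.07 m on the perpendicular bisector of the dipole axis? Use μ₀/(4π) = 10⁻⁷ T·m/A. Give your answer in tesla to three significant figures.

In the equatorial plane B = (μ₀/4π)·m/r³ (half the axial value).
B = (10⁻⁷)·(0.0784) / (1.07)³ = 6.400×10⁻⁹ T.

B ≈ 6.40×10⁻⁹ T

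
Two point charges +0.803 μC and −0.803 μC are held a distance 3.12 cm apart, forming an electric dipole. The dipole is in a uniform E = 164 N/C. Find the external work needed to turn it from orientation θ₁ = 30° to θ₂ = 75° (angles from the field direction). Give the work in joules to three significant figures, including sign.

W ≈ 2.49×10⁻⁶ J

Dipole moment p = qd = (8.03×10⁻⁷ C)(0.0312 m) = 2.505×10⁻⁸ C·m.
W_ext = ΔU = U(θ₂) − U(θ₁) = −pE cosθ₂ − (−pE cosθ₁) = pE(cosθ₁ − cosθ₂).
W = (2.505×10⁻⁸)(164)·(cos30° − cos75°) = (4.108×10⁻⁶)·(+0.6072) = 2.495×10⁻⁶ J.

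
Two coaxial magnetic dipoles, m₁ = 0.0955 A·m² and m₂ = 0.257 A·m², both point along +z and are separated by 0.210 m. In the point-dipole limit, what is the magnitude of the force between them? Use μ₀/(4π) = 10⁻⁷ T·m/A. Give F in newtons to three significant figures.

On-axis B of dipole 1: B = (μ₀/4π)·2m₁/r³. Force on dipole 2: F = m₂·dB/dr.
dB/dr = −(μ₀/4π)·6m₁/r⁴, so |F| = (μ₀/4π)·6m₁m₂/r⁴.
F = 6(10⁻⁷)(0.0955)(0.257)/(0.210)⁴ = 7.572×10⁻⁶ N.

F ≈ 7.57×10⁻⁶ N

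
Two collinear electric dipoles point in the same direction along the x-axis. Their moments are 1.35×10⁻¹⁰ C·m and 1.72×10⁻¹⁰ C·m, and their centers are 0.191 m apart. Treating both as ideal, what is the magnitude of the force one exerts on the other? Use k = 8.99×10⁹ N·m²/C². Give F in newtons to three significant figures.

F ≈ 9.41×10⁻⁷ N

On-axis field of dipole 1 at distance r: E = 2kp₁/r³. Force on dipole 2 is F = p₂·dE/dr (gradient along axis).
dE/dr = −6kp₁/r⁴, so |F| = 6kp₁p₂/r⁴ (attractive for aligned moments).
F = 6(8.99×10⁹)(1.35×10⁻¹⁰)(1.72×10⁻¹⁰)/(0.191)⁴ = 9.411×10⁻⁷ N.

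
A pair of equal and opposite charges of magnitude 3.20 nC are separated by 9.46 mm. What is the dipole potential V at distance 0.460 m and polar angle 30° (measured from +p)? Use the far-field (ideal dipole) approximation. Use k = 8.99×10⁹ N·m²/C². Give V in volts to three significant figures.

Dipole moment p = qd = (3.20×10⁻⁹ C)(0.00946 m) = 3.027×10⁻¹¹ C·m.
The dipole potential is V = kp cosθ / r².
V = (8.99×10⁹)(3.027×10⁻¹¹)·cos30° / (0.460)² = 1.114 V.

V ≈ 1.11 V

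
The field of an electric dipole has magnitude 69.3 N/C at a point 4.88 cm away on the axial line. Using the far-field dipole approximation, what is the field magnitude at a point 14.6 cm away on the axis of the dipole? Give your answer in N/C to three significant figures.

E ≈ 2.59 N/C

Dipole fields scale as 1/r³ in the far field; the geometry is the same at both points.
E₂ = E₁ · (r₁/r₂)³ = 69.3 · (4.88/14.6)³.
(r₁/r₂)³ = (0.3342)³ = 0.03734.
E₂ ≈ 2.588 N/C.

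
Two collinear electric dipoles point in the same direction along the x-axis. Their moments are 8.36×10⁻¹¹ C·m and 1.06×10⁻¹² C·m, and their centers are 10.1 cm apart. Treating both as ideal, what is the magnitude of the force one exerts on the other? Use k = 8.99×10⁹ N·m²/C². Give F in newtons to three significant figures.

F ≈ 4.59×10⁻⁸ N

On-axis field of dipole 1 at distance r: E = 2kp₁/r³. Force on dipole 2 is F = p₂·dE/dr (gradient along axis).
dE/dr = −6kp₁/r⁴, so |F| = 6kp₁p₂/r⁴ (attractive for aligned moments).
F = 6(8.99×10⁹)(8.36×10⁻¹¹)(1.06×10⁻¹²)/(0.101)⁴ = 4.593×10⁻⁸ N.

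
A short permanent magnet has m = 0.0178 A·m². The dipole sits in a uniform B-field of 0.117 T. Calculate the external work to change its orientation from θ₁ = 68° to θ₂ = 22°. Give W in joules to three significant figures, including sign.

W_ext = ΔU = −mB cosθ₂ + mB cosθ₁ = mB(cosθ₁ − cosθ₂).
W = (0.0178)(0.117)·(cos68° − cos22°) = (0.002083)·(-0.5526) = -0.001151 J.

W ≈ -0.00115 J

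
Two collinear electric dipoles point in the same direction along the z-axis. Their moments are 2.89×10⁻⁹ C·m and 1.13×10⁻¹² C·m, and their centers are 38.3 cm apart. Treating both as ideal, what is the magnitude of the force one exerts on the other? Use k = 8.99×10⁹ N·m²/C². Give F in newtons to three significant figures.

F ≈ 8.19×10⁻⁹ N

On-axis field of dipole 1 at distance r: E = 2kp₁/r³. Force on dipole 2 is F = p₂·dE/dr (gradient along axis).
dE/dr = −6kp₁/r⁴, so |F| = 6kp₁p₂/r⁴ (attractive for aligned moments).
F = 6(8.99×10⁹)(2.89×10⁻⁹)(1.13×10⁻¹²)/(0.383)⁴ = 8.186×10⁻⁹ N.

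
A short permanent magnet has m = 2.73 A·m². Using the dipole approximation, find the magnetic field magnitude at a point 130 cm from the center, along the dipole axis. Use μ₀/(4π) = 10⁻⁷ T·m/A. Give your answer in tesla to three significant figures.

B ≈ 2.49×10⁻⁷ T

On axis B = (μ₀/4π)·2m/r³.
B = 2·(10⁻⁷)·(2.73) / (1.30)³ = 2.485×10⁻⁷ T.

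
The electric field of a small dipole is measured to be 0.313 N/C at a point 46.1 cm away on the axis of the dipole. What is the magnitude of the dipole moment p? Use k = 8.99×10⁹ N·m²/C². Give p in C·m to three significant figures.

On axis E = 2kp/r³, so p = Er³/(2k).
p = (0.313)·(0.461)³ / (2·8.99×10⁹) = 1.706×10⁻¹² C·m.

p ≈ 1.71×10⁻¹² C·m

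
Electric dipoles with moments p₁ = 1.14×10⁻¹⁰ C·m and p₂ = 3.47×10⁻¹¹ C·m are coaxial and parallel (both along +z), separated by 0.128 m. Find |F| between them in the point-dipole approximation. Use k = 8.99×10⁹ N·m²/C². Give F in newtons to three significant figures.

On-axis field of dipole 1 at distance r: E = 2kp₁/r³. Force on dipole 2 is F = p₂·dE/dr (gradient along axis).
dE/dr = −6kp₁/r⁴, so |F| = 6kp₁p₂/r⁴ (attractive for aligned moments).
F = 6(8.99×10⁹)(1.14×10⁻¹⁰)(3.47×10⁻¹¹)/(0.128)⁴ = 7.949×10⁻⁷ N.

F ≈ 7.95×10⁻⁷ N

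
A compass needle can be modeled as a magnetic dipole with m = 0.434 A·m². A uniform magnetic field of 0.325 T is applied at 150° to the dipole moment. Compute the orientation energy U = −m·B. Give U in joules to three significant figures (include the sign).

U ≈ 0.122 J

U = −m·B = −mB cosθ.
U = −(0.434)(0.325)·cos150° = 0.1222 J.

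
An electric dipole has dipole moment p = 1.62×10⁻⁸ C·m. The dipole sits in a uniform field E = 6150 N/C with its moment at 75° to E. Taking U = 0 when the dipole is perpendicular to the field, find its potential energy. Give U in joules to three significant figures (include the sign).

U = −p·E = −pE cosθ.
U = −(1.62×10⁻⁸)(6150)·cos75° = -2.579×10⁻⁵ J.

U ≈ -2.58×10⁻⁵ J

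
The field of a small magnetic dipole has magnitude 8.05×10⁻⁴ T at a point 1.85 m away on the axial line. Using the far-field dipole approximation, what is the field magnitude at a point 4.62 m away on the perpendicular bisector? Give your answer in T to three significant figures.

Dipole fields scale as 1/r³ in the far field.
The axial field is twice the equatorial field at the same r, so the geometry factor is 1/2.
B₂ = B₁ · (1/2) · (r₁/r₂)³ = 8.05×10⁻⁴ · 0.5 · (1.85/4.62)³.
(r₁/r₂)³ = (0.4004)³ = 0.06421.
B₂ ≈ 2.584×10⁻⁵ T.

B ≈ 2.58×10⁻⁵ T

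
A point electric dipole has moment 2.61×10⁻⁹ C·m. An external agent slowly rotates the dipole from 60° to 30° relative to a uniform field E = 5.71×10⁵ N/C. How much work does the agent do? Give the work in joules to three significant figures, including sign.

W ≈ -5.45×10⁻⁴ J

W_ext = ΔU = U(θ₂) − U(θ₁) = −pE cosθ₂ − (−pE cosθ₁) = pE(cosθ₁ − cosθ₂).
W = (2.61×10⁻⁹)(5.71×10⁵)·(cos60° − cos30°) = (0.001490)·(-0.3660) = -5.455×10⁻⁴ J.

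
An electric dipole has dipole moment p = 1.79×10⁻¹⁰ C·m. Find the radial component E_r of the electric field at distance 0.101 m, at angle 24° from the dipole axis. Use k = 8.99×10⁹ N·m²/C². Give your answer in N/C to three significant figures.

For a dipole, E_r = (2kp cosθ)/r³.
kp/r³ = (8.99×10⁹)(1.79×10⁻¹⁰)/(0.101)³ = 1562 N/C.
E_r = 2·1562·cos24° = 2854 N/C.

E_r ≈ 2850 N/C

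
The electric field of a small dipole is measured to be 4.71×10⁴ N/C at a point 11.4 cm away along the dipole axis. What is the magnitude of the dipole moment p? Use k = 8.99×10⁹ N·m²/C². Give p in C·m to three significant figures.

On axis E = 2kp/r³, so p = Er³/(2k).
p = (4.71×10⁴)·(0.114)³ / (2·8.99×10⁹) = 3.881×10⁻⁹ C·m.

p ≈ 3.88×10⁻⁹ C·m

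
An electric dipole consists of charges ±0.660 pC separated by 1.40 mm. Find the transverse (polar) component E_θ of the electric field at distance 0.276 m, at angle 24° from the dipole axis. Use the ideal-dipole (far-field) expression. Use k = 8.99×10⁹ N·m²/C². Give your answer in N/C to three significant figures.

E_θ ≈ 1.61×10⁻⁴ N/C

Dipole moment p = qd = (6.60×10⁻¹³ C)(0.00140 m) = 9.24×10⁻¹⁶ C·m.
For a dipole, E_θ = (kp sinθ)/r³.
kp/r³ = (8.99×10⁹)(9.24×10⁻¹⁶)/(0.276)³ = 3.951×10⁻⁴ N/C.
E_θ = 3.951×10⁻⁴·sin24° = 1.607×10⁻⁴ N/C.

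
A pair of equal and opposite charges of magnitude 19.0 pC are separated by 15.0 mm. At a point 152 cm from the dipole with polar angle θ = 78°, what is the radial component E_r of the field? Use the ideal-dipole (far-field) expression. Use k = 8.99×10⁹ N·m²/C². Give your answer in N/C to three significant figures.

Dipole moment p = qd = (1.90×10⁻¹¹ C)(0.0150 m) = 2.85×10⁻¹³ C·m.
For a dipole, E_r = (2kp cosθ)/r³.
kp/r³ = (8.99×10⁹)(2.85×10⁻¹³)/(1.52)³ = 7.296×10⁻⁴ N/C.
E_r = 2·7.296×10⁻⁴·cos78° = 3.034×10⁻⁴ N/C.

E_r ≈ 3.03×10⁻⁴ N/C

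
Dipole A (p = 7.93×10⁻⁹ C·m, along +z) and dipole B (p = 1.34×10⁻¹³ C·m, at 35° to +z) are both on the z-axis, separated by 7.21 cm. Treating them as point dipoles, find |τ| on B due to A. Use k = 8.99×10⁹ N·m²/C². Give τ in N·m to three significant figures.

τ ≈ 2.92×10⁻⁸ N·m

The second dipole sits on the axis of the first, so the field there is axial: E₁ = 2kp₁/r³ along +z.
E₁ = 2(8.99×10⁹)(7.93×10⁻⁹)/(0.0721)³ = 3.804×10⁵ N/C.
Torque on the second dipole: τ = p₂ E₁ sinθ.
τ = (1.34×10⁻¹³)(3.804×10⁵)·sin35° = 2.924×10⁻⁸ N·m.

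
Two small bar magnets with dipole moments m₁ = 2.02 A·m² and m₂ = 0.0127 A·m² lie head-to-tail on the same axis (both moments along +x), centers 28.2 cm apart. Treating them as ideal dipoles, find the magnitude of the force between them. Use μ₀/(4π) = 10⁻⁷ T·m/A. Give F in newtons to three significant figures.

F ≈ 2.43×10⁻⁶ N

On-axis B of dipole 1: B = (μ₀/4π)·2m₁/r³. Force on dipole 2: F = m₂·dB/dr.
dB/dr = −(μ₀/4π)·6m₁/r⁴, so |F| = (μ₀/4π)·6m₁m₂/r⁴.
F = 6(10⁻⁷)(2.02)(0.0127)/(0.282)⁴ = 2.434×10⁻⁶ N.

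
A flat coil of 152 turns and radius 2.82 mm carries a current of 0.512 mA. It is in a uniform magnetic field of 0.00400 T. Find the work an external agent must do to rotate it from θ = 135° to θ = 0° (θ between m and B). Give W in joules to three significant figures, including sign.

m = NIA = NIπa² = 152·(5.12×10⁻⁴)·π·(0.00282)² = 1.944×10⁻⁶ A·m².
W_ext = ΔU = −mB cosθ₂ + mB cosθ₁ = mB(cosθ₁ − cosθ₂).
W = (1.944×10⁻⁶)(0.00400)·(cos135° − cos0°) = (7.776×10⁻⁹)·(-1.7071) = -1.327×10⁻⁸ J.

W ≈ -1.33×10⁻⁸ J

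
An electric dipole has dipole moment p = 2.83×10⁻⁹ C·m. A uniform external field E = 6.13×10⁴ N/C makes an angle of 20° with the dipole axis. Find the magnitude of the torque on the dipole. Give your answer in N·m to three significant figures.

τ ≈ 5.93×10⁻⁵ N·m

Torque on an electric dipole: τ = pE sinθ.
τ = (2.83×10⁻⁹)(6.13×10⁴)·sin20° = 5.933×10⁻⁵ N·m.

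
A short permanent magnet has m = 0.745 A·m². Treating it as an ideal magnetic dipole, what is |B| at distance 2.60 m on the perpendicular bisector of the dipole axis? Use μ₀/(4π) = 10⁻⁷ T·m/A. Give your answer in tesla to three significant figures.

In the equatorial plane B = (μ₀/4π)·m/r³ (half the axial value).
B = (10⁻⁷)·(0.745) / (2.60)³ = 4.239×10⁻⁹ T.

B ≈ 4.24×10⁻⁹ T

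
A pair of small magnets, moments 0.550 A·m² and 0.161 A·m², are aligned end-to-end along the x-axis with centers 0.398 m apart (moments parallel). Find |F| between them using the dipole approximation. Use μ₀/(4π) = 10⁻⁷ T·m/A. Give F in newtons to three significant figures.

F ≈ 2.12×10⁻⁶ N

On-axis B of dipole 1: B = (μ₀/4π)·2m₁/r³. Force on dipole 2: F = m₂·dB/dr.
dB/dr = −(μ₀/4π)·6m₁/r⁴, so |F| = (μ₀/4π)·6m₁m₂/r⁴.
F = 6(10⁻⁷)(0.550)(0.161)/(0.398)⁴ = 2.117×10⁻⁶ N.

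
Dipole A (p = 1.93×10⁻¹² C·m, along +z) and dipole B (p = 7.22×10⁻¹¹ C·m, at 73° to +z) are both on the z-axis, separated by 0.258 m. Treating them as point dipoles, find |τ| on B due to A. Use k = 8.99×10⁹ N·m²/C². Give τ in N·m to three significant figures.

τ ≈ 1.40×10⁻¹⁰ N·m

The second dipole sits on the axis of the first, so the field there is axial: E₁ = 2kp₁/r³ along +z.
E₁ = 2(8.99×10⁹)(1.93×10⁻¹²)/(0.258)³ = 2.021 N/C.
Torque on the second dipole: τ = p₂ E₁ sinθ.
τ = (7.22×10⁻¹¹)(2.021)·sin73° = 1.395×10⁻¹⁰ N·m.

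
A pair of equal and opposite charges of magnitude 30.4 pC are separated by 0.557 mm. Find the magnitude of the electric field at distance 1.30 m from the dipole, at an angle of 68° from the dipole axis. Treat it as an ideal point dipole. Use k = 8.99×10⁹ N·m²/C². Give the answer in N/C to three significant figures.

Dipole moment p = qd = (3.04×10⁻¹¹ C)(5.57×10⁻⁴ m) = 1.693×10⁻¹⁴ C·m.
At angle θ the dipole field magnitude is E = (kp/r³)·√(1 + 3cos²θ).
kp/r³ = (8.99×10⁹)(1.693×10⁻¹⁴) / (1.30)³ = 6.928×10⁻⁵ N/C.
√(1 + 3cos²68°) = √(1 + 3·0.1403) = √1.4210 ≈ 1.1921.
E ≈ 6.928×10⁻⁵ × 1.192 = 8.258×10⁻⁵ N/C.

E ≈ 8.26×10⁻⁵ N/C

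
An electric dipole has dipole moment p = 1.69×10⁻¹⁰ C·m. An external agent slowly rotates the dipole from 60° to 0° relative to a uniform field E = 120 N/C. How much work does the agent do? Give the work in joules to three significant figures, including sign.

W_ext = ΔU = U(θ₂) − U(θ₁) = −pE cosθ₂ − (−pE cosθ₁) = pE(cosθ₁ − cosθ₂).
W = (1.69×10⁻¹⁰)(120)·(cos60° − cos0°) = (2.028×10⁻⁸)·(-0.5000) = -1.014×10⁻⁸ J.

W ≈ -1.01×10⁻⁸ J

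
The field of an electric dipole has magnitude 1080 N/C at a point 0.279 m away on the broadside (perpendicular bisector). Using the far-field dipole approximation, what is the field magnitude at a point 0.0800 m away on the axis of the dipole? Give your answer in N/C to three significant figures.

Dipole fields scale as 1/r³ in the far field.
The axial field is twice the equatorial field at the same r, so the geometry factor is 2/1.
E₂ = E₁ · (2/1) · (r₁/r₂)³ = 1080 · 2 · (0.279/0.0800)³.
(r₁/r₂)³ = (3.488)³ = 42.42.
E₂ ≈ 9.162×10⁴ N/C.

E ≈ 9.16×10⁴ N/C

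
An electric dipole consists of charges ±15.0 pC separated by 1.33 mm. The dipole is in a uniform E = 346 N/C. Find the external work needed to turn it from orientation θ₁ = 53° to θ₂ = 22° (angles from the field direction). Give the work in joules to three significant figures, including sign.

Dipole moment p = qd = (1.50×10⁻¹¹ C)(0.00133 m) = 1.995×10⁻¹⁴ C·m.
W_ext = ΔU = U(θ₂) − U(θ₁) = −pE cosθ₂ − (−pE cosθ₁) = pE(cosθ₁ − cosθ₂).
W = (1.995×10⁻¹⁴)(346)·(cos53° − cos22°) = (6.903×10⁻¹²)·(-0.3254) = -2.246×10⁻¹² J.

W ≈ -2.25×10⁻¹² J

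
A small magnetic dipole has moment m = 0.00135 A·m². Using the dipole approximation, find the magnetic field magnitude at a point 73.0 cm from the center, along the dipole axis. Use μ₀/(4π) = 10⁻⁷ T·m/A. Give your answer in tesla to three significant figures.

On axis B = (μ₀/4π)·2m/r³.
B = 2·(10⁻⁷)·(0.00135) / (0.730)³ = 6.941×10⁻¹⁰ T.

B ≈ 6.94×10⁻¹⁰ T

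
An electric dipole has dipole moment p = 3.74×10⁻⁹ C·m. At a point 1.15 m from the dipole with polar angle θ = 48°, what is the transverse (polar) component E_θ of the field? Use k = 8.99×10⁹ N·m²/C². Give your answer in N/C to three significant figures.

For a dipole, E_θ = (kp sinθ)/r³.
kp/r³ = (8.99×10⁹)(3.74×10⁻⁹)/(1.15)³ = 22.11 N/C.
E_θ = 22.11·sin48° = 16.43 N/C.

E_θ ≈ 16.4 N/C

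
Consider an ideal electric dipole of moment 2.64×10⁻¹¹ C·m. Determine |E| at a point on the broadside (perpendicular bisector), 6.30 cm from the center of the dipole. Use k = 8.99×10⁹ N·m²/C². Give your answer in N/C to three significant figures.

E ≈ 949 N/C

In the equatorial plane E = kp/r³.
E = (8.99×10⁹)(2.64×10⁻¹¹) / (0.0630)³ = 949.2 N/C.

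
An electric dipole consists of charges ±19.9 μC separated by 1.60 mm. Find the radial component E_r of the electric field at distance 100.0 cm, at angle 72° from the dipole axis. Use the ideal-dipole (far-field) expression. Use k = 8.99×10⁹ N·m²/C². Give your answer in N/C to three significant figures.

Dipole moment p = qd = (1.99×10⁻⁵ C)(0.00160 m) = 3.184×10⁻⁸ C·m.
For a dipole, E_r = (2kp cosθ)/r³.
kp/r³ = (8.99×10⁹)(3.184×10⁻⁸)/(1.00)³ = 286.2 N/C.
E_r = 2·286.2·cos72° = 176.9 N/C.

E_r ≈ 177 N/C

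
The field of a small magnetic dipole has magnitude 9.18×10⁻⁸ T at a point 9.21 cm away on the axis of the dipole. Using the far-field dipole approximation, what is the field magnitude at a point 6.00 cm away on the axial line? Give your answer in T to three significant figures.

Dipole fields scale as 1/r³ in the far field; the geometry is the same at both points.
B₂ = B₁ · (r₁/r₂)³ = 9.18×10⁻⁸ · (9.21/6.00)³.
(r₁/r₂)³ = (1.535)³ = 3.617.
B₂ ≈ 3.320×10⁻⁷ T.

B ≈ 3.32×10⁻⁷ T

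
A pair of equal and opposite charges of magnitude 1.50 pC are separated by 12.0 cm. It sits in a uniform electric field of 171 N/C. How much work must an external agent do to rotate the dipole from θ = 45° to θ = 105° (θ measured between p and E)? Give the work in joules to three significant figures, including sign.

W ≈ 2.97×10⁻¹¹ J

Dipole moment p = qd = (1.50×10⁻¹² C)(0.120 m) = 1.80×10⁻¹³ C·m.
W_ext = ΔU = U(θ₂) − U(θ₁) = −pE cosθ₂ − (−pE cosθ₁) = pE(cosθ₁ − cosθ₂).
W = (1.80×10⁻¹³)(171)·(cos45° − cos105°) = (3.078×10⁻¹¹)·(+0.9659) = 2.973×10⁻¹¹ J.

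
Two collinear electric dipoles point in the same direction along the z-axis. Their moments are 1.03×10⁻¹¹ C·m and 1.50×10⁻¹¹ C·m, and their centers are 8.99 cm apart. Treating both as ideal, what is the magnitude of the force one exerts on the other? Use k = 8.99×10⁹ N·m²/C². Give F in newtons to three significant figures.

On-axis field of dipole 1 at distance r: E = 2kp₁/r³. Force on dipole 2 is F = p₂·dE/dr (gradient along axis).
dE/dr = −6kp₁/r⁴, so |F| = 6kp₁p₂/r⁴ (attractive for aligned moments).
F = 6(8.99×10⁹)(1.03×10⁻¹¹)(1.50×10⁻¹¹)/(0.0899)⁴ = 1.276×10⁻⁷ N.

F ≈ 1.28×10⁻⁷ N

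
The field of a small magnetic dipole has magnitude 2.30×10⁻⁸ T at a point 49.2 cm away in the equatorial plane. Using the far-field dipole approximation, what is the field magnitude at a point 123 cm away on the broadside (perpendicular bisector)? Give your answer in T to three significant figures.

Dipole fields scale as 1/r³ in the far field; the geometry is the same at both points.
B₂ = B₁ · (r₁/r₂)³ = 2.30×10⁻⁸ · (49.2/123)³.
(r₁/r₂)³ = (0.4)³ = 0.064.
B₂ ≈ 1.472×10⁻⁹ T.

B ≈ 1.47×10⁻⁹ T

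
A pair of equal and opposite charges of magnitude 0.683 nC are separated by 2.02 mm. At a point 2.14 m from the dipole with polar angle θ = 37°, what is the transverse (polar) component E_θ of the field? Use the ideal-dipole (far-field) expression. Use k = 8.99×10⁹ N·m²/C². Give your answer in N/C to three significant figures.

E_θ ≈ 7.62×10⁻⁴ N/C

Dipole moment p = qd = (6.83×10⁻¹⁰ C)(0.00202 m) = 1.38×10⁻¹² C·m.
For a dipole, E_θ = (kp sinθ)/r³.
kp/r³ = (8.99×10⁹)(1.38×10⁻¹²)/(2.14)³ = 0.001266 N/C.
E_θ = 0.001266·sin37° = 7.618×10⁻⁴ N/C.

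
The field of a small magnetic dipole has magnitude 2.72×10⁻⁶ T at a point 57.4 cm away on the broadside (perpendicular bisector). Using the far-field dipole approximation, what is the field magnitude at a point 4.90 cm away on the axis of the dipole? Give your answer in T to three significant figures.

Dipole fields scale as 1/r³ in the far field.
The axial field is twice the equatorial field at the same r, so the geometry factor is 2/1.
B₂ = B₁ · (2/1) · (r₁/r₂)³ = 2.72×10⁻⁶ · 2 · (57.4/4.90)³.
(r₁/r₂)³ = (11.71)³ = 1607.
B₂ ≈ 0.008745 T.

B ≈ 0.00874 T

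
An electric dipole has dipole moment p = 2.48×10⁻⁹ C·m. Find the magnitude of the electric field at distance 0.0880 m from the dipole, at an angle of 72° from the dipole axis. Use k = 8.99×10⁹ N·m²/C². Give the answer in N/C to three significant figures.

E ≈ 3.71×10⁴ N/C

At angle θ the dipole field magnitude is E = (kp/r³)·√(1 + 3cos²θ).
kp/r³ = (8.99×10⁹)(2.48×10⁻⁹) / (0.0880)³ = 3.272×10⁴ N/C.
√(1 + 3cos²72°) = √(1 + 3·0.0955) = √1.2865 ≈ 1.1342.
E ≈ 3.272×10⁴ × 1.134 = 3.711×10⁴ N/C.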